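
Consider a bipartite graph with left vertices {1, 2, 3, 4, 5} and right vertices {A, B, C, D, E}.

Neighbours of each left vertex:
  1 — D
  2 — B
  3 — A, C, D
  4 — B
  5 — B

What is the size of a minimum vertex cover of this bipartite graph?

{1, 3, B} is a vertex cover of size 3: every edge has an endpoint in this set.
No smaller cover exists because 1–D, 2–B, 3–C is a matching of size 3, and a cover must include an endpoint of each of these disjoint edges (König's theorem).

3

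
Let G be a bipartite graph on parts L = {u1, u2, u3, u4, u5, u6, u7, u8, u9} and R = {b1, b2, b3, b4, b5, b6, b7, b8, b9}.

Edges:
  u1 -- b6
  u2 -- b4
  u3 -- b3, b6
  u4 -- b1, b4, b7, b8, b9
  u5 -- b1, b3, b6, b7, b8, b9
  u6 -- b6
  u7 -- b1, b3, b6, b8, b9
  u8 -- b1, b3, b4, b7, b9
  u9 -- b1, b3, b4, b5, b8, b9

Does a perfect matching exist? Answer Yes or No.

No

The set {u1, u6} has only 1 neighbour ({b6}), so by Hall's theorem at most 8 of the 9 left vertices can be matched.
Hence no matching covers every left vertex.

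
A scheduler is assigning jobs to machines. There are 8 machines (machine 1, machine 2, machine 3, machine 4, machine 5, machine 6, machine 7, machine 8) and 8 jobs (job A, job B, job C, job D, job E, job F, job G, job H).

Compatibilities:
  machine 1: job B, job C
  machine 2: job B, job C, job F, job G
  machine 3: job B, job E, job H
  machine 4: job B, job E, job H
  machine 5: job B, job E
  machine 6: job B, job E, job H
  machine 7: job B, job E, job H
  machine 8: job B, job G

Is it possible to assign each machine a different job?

The set {machine 3, machine 4, machine 5, machine 6, machine 7} has only 3 neighbours ({job B, job E, job H}), so by Hall's theorem at most 6 of the 8 machines can be matched.
Hence no matching covers every machine.

No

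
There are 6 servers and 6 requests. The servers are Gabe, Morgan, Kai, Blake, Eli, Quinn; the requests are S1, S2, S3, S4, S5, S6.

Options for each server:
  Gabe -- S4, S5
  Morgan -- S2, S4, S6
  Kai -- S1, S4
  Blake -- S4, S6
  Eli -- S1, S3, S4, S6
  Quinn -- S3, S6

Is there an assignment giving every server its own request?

For example, pair Gabe-S5, Morgan-S2, Kai-S1, Blake-S4, Eli-S3, Quinn-S6.
All 6 servers are covered.

Yes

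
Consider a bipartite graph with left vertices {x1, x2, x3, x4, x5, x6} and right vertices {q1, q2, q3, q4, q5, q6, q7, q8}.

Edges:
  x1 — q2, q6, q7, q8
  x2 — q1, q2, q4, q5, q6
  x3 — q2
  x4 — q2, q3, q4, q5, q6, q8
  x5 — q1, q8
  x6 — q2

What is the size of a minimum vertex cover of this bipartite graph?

A maximum matching has 5 edges (e.g. x1–q7, x2–q4, x3–q2, x4–q6, x5–q8).
By König's theorem the minimum vertex cover has the same size. One such cover is {x1, x2, x4, x5, q2}.

5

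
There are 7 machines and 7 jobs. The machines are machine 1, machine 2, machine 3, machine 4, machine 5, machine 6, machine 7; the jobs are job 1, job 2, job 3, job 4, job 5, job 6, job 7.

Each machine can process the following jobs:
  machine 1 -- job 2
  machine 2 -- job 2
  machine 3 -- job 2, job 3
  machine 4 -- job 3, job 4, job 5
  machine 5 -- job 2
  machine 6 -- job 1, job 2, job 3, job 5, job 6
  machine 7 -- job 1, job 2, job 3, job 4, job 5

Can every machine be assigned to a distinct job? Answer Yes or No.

The set {machine 1, machine 2, machine 5} has only 1 neighbour ({job 2}), so by Hall's theorem at most 5 of the 7 machines can be matched.
Hence no matching covers every machine.

No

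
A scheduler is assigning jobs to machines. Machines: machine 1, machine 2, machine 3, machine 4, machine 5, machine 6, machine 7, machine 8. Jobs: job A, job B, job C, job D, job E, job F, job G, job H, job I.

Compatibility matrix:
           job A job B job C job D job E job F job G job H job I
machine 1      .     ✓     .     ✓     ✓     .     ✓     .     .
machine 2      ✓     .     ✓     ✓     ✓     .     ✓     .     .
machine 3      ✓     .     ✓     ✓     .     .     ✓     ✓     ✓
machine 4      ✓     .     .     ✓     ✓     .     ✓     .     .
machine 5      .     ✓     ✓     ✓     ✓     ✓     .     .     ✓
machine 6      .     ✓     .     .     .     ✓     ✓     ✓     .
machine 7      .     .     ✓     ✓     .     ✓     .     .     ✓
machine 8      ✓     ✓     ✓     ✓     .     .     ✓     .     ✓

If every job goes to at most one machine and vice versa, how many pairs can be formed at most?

8

A valid assignment of size 8: machine 1→job E, machine 2→job G, machine 3→job H, machine 4→job A, machine 5→job F, machine 6→job B, machine 7→job I, machine 8→job D.
This saturates every machine, so 8 is the maximum.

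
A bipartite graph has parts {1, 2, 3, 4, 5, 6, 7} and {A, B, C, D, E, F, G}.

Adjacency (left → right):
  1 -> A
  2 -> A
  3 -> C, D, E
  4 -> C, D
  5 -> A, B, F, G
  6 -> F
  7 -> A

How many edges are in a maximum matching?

One maximum matching: 1-A, 3-E, 4-C, 5-B, 6-F.
The set {1, 2, 7} has only 1 neighbour ({A}), so by Hall's theorem at most 5 of the 7 left vertices can be matched.

5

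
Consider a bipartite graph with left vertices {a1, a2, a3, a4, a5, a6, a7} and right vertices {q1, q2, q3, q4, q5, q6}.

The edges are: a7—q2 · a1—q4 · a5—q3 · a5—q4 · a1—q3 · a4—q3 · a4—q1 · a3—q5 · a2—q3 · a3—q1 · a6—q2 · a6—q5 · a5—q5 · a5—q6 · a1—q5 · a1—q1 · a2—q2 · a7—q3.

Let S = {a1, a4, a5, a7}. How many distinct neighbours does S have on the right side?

6

The union of neighbours of {a1, a4, a5, a7} is {q1, q2, q3, q4, q5, q6}, which has 6 elements.
Since |N(S)| = 6 ≥ |S| = 4, Hall's condition holds for this subset.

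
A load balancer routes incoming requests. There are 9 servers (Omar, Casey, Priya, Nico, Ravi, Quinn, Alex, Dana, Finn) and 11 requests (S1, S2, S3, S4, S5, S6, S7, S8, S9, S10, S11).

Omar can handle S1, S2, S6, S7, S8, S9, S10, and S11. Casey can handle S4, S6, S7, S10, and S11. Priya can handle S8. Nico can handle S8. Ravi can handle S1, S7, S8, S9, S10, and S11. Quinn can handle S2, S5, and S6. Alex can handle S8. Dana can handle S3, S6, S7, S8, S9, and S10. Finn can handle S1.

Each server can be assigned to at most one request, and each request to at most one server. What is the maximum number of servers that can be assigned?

One maximum matching: Omar-S2, Casey-S4, Priya-S8, Ravi-S9, Quinn-S6, Dana-S7, Finn-S1.
The set {Priya, Nico, Alex} has only 1 neighbour ({S8}), so by Hall's theorem at most 7 of the 9 servers can be matched.

7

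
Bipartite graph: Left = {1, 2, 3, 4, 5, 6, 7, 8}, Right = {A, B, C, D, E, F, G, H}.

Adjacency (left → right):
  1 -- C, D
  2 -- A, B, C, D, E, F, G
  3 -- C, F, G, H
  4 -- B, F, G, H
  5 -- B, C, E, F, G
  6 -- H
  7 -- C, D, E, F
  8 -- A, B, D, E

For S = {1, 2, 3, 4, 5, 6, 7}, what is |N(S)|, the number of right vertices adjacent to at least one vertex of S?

8

The union of neighbours of {1, 2, 3, 4, 5, 6, 7} is {A, B, C, D, E, F, G, H}, which has 8 elements.
Since |N(S)| = 8 ≥ |S| = 7, Hall's condition holds for this subset.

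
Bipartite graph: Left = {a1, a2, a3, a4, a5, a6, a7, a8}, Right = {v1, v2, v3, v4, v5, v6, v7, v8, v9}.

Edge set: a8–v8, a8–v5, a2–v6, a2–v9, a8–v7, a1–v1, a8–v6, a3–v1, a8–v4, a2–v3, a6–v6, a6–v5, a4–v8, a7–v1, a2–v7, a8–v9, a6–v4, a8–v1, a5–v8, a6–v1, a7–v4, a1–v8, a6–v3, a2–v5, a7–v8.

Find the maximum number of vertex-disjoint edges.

For example, pair a1-v8, a2-v3, a3-v1, a6-v5, a7-v4, a8-v6.
The set {a1, a3, a4, a5} has only 2 neighbours ({v1, v8}), so by Hall's theorem at most 6 of the 8 left vertices can be matched.

6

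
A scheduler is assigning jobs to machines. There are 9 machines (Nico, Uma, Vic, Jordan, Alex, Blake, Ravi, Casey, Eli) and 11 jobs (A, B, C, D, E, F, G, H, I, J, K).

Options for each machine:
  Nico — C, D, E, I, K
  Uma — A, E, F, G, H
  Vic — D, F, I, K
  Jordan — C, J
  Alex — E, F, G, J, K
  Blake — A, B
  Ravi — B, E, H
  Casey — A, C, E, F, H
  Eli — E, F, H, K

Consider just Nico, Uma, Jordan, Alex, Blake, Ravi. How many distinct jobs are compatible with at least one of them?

The union of neighbours of {Nico, Uma, Jordan, Alex, Blake, Ravi} is {A, B, C, D, E, F, G, H, I, J, K}, which has 11 elements.
Since |N(S)| = 11 ≥ |S| = 6, Hall's condition holds for this subset.

11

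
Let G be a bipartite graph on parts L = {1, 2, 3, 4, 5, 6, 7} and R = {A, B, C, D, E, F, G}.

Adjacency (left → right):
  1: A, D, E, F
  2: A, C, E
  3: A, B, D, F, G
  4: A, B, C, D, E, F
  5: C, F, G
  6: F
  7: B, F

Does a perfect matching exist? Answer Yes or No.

Yes

For example, pair 1–D, 2–E, 3–G, 4–A, 5–C, 6–F, 7–B.
Every left vertex is matched, so this is a perfect matching.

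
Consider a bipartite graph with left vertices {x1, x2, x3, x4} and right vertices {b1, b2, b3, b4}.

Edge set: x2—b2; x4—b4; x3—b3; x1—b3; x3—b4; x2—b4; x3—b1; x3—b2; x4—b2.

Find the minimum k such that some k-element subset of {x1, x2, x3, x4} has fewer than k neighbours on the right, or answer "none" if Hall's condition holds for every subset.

A matching saturating every left vertex exists, for instance x1→b3, x2→b2, x3→b1, x4→b4.
By Hall's marriage theorem, this means |N(S)| ≥ |S| for every subset S, so no violating subset exists.

none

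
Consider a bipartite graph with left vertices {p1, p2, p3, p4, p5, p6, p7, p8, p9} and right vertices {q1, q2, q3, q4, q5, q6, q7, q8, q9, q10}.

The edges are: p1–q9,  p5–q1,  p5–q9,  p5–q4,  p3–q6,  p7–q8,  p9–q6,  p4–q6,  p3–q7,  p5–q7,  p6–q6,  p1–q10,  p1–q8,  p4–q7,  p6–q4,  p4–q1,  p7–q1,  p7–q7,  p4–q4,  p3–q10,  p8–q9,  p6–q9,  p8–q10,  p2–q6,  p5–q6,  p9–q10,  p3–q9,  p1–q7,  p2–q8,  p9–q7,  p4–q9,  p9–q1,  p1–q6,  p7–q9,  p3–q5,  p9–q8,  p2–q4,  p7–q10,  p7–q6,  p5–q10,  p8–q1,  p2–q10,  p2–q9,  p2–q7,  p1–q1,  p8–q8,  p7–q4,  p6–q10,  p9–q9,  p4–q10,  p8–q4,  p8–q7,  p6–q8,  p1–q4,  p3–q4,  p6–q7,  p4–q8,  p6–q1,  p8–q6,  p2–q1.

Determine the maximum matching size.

8

A valid assignment of size 8: p1–q10, p2–q8, p3–q5, p4–q1, p5–q7, p6–q4, p7–q6, p8–q9.
The set {p1, p2, p4, p5, p6, p7, p8, p9} has only 7 neighbours ({q1, q10, q4, q6, q7, q8, q9}), so by Hall's theorem at most 8 of the 9 left vertices can be matched.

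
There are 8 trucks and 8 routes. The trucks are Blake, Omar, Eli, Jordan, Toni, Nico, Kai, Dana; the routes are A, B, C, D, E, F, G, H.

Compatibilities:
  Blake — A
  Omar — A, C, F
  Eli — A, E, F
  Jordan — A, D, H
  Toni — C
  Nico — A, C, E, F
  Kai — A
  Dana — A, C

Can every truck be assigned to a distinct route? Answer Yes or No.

The set {Blake, Omar, Eli, Toni, Nico, Kai, Dana} has only 4 neighbours ({A, C, E, F}), so by Hall's theorem at most 5 of the 8 trucks can be matched.
Hence no matching covers every truck.

No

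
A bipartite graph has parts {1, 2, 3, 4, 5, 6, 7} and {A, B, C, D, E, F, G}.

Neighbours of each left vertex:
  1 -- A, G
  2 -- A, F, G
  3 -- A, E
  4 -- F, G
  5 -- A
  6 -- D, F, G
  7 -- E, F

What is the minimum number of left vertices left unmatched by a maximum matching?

2

One maximum matching: 1-A, 2-G, 3-E, 4-F, 6-D.
The set {1, 2, 3, 4, 5, 7} has only 4 neighbours ({A, E, F, G}), so by Hall's theorem at most 5 of the 7 left vertices can be matched.
That matches 5 of the 7, leaving 2 unmatched; no matching can do better.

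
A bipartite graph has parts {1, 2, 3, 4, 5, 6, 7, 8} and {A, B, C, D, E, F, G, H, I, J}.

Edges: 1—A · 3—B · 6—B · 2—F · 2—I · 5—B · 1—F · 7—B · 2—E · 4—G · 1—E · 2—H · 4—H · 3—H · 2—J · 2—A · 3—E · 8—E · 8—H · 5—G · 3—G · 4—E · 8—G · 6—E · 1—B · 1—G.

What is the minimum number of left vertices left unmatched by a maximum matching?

2

For example, pair 1–A, 2–J, 3–H, 4–E, 5–G, 6–B.
The set {3, 4, 5, 6, 7, 8} has only 4 neighbours ({B, E, G, H}), so by Hall's theorem at most 6 of the 8 left vertices can be matched.
That matches 6 of the 8, leaving 2 unmatched; no matching can do better.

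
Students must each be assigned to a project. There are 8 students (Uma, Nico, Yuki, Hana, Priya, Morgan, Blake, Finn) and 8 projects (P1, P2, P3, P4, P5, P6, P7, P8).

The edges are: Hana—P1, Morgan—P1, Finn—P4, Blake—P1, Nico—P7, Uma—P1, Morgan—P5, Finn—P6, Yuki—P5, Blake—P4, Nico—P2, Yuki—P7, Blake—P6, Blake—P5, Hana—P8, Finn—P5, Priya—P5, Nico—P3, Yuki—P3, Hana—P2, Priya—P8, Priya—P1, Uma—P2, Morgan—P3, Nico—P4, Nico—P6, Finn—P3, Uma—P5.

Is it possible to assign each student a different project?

Yes

For example, pair Uma–P2, Nico–P4, Yuki–P7, Hana–P8, Priya–P1, Morgan–P3, Blake–P6, Finn–P5.
Every student is matched, so this is a perfect matching.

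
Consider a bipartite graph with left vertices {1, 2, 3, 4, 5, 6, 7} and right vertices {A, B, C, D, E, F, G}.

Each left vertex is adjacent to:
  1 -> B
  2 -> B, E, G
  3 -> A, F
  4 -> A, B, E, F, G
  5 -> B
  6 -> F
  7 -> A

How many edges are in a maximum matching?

5

A valid assignment of size 5: 1-B, 2-E, 3-A, 4-G, 6-F.
The set {1, 3, 5, 6, 7} has only 3 neighbours ({A, B, F}), so by Hall's theorem at most 5 of the 7 left vertices can be matched.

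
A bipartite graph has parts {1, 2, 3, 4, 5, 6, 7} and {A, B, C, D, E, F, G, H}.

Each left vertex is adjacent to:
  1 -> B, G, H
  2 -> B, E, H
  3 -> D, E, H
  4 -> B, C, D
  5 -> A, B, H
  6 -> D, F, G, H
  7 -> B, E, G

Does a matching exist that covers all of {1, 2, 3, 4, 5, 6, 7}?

One maximum matching: 1-G, 2-E, 3-D, 4-C, 5-H, 6-F, 7-B.
Every left vertex is matched, so this matching saturates all of them.

Yes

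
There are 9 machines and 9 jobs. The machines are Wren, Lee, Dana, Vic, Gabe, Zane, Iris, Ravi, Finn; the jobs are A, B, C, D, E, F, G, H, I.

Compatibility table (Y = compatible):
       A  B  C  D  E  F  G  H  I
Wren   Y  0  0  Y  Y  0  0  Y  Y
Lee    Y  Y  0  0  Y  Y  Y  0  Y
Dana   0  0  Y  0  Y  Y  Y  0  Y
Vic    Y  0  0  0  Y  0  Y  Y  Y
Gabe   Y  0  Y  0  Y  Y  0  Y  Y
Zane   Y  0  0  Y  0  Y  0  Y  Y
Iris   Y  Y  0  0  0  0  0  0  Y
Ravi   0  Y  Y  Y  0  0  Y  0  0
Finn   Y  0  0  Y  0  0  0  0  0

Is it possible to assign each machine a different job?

For example, pair Wren-E, Lee-G, Dana-C, Vic-A, Gabe-F, Zane-H, Iris-I, Ravi-B, Finn-D.
Every machine is matched, so this is a perfect matching.

Yes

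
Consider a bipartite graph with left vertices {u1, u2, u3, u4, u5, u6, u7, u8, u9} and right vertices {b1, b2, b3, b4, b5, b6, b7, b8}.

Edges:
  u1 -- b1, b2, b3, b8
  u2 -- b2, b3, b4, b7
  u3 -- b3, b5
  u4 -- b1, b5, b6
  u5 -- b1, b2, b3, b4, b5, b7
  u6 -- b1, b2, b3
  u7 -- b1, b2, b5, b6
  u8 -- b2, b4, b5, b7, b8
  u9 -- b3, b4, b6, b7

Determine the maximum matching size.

8

For example, pair u1→b8, u2→b3, u3→b5, u4→b1, u5→b4, u6→b2, u7→b6, u8→b7.
The set {u1, u2, u3, u4, u5, u6, u7, u8, u9} has only 8 neighbours ({b1, b2, b3, b4, b5, b6, b7, b8}), so by Hall's theorem at most 8 of the 9 left vertices can be matched.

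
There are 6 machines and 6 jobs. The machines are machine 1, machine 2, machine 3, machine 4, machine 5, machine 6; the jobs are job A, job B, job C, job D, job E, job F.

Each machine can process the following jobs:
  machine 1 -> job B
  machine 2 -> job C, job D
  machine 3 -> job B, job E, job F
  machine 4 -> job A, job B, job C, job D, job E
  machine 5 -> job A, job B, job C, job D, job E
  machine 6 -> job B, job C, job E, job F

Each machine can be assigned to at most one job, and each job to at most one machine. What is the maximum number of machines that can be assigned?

A valid assignment of size 6: machine 1→job B, machine 2→job C, machine 3→job E, machine 4→job A, machine 5→job D, machine 6→job F.
This saturates every machine, so 6 is the maximum.

6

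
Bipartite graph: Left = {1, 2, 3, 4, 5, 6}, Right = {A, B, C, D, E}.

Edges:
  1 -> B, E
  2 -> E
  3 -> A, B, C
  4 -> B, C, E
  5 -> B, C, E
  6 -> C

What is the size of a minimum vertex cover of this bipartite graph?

4

{3, B, C, E} is a vertex cover of size 4: every edge has an endpoint in this set.
No smaller cover exists because 1–B, 2–E, 3–A, 4–C is a matching of size 4, and a cover must include an endpoint of each of these disjoint edges (König's theorem).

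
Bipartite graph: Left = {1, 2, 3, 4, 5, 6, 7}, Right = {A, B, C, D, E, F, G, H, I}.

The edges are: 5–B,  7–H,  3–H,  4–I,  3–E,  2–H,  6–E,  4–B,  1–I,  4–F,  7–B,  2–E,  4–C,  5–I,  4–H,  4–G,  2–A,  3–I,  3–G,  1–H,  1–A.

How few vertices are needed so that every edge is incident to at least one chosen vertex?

{1, 2, 3, 4, 5, 6, 7} is a vertex cover of size 7: every edge has an endpoint in this set.
No smaller cover exists because 1–H, 2–A, 3–G, 4–F, 5–I, 6–E, 7–B is a matching of size 7, and a cover must include an endpoint of each of these disjoint edges (König's theorem).

7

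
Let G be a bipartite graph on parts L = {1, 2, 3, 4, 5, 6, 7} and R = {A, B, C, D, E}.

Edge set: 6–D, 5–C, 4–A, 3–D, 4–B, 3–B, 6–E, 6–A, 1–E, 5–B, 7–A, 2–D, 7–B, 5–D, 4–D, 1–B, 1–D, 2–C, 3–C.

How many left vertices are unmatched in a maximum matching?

For example, pair 1-E, 2-D, 3-C, 4-A, 5-B.
The set {1, 2, 3, 4, 5, 6, 7} has only 5 neighbours ({A, B, C, D, E}), so by Hall's theorem at most 5 of the 7 left vertices can be matched.
That matches 5 of the 7, leaving 2 unmatched; no matching can do better.

2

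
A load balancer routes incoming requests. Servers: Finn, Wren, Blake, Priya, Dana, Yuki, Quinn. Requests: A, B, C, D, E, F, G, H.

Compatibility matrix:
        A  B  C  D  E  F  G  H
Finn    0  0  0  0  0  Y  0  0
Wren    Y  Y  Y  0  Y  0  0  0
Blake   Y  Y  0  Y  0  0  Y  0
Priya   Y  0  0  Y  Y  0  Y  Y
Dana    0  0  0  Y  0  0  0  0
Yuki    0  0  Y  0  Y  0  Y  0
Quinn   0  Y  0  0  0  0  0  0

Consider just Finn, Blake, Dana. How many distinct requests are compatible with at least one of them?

The union of neighbours of {Finn, Blake, Dana} is {A, B, D, F, G}, which has 5 elements.
Since |N(S)| = 5 ≥ |S| = 3, Hall's condition holds for this subset.

5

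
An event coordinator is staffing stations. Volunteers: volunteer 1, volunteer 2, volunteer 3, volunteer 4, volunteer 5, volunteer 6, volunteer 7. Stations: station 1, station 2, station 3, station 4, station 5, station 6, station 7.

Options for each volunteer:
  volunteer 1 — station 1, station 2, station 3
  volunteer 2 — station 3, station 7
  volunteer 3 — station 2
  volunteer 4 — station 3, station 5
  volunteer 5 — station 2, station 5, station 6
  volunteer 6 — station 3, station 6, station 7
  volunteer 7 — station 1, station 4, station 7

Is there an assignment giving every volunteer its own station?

Yes

A valid assignment of size 7: volunteer 1–station 1, volunteer 2–station 7, volunteer 3–station 2, volunteer 4–station 5, volunteer 5–station 6, volunteer 6–station 3, volunteer 7–station 4.
All 7 volunteers are covered.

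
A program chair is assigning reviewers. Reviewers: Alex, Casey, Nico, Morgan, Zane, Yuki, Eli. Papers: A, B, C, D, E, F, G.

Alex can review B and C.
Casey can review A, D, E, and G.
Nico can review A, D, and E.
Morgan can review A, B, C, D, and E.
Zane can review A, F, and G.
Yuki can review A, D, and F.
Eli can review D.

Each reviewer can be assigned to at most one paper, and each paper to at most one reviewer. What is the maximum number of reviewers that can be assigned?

7

For example, pair Alex-C, Casey-E, Nico-A, Morgan-B, Zane-G, Yuki-F, Eli-D.
This saturates every reviewer, so 7 is the maximum.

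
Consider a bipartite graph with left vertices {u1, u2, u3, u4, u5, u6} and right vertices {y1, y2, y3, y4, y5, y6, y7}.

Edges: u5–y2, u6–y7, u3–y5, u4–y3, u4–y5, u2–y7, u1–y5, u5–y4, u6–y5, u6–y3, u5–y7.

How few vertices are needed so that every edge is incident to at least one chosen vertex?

The 4 edges u1–y5, u2–y7, u4–y3, u5–y2 form a matching, so any vertex cover needs at least 4 vertices (one per matched edge).
Conversely {u5, y3, y5, y7} meets every edge and has exactly 4 vertices, so 4 is optimal.

4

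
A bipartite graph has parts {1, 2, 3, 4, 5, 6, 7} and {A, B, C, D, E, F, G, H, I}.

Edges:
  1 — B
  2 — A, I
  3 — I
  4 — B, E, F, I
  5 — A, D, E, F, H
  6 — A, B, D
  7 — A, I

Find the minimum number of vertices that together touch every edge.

6

The 6 edges 1–B, 2–A, 3–I, 4–F, 5–E, 6–D form a matching, so any vertex cover needs at least 6 vertices (one per matched edge).
Conversely {1, 4, 5, 6, A, I} meets every edge and has exactly 6 vertices, so 6 is optimal.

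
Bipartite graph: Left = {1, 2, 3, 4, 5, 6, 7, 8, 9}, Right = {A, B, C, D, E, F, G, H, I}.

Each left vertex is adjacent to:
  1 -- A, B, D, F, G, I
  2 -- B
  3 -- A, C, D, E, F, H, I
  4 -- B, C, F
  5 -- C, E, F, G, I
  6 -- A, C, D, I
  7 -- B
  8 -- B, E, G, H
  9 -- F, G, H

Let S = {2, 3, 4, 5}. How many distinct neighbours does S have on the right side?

9

The union of neighbours of {2, 3, 4, 5} is {A, B, C, D, E, F, G, H, I}, which has 9 elements.
Since |N(S)| = 9 ≥ |S| = 4, Hall's condition holds for this subset.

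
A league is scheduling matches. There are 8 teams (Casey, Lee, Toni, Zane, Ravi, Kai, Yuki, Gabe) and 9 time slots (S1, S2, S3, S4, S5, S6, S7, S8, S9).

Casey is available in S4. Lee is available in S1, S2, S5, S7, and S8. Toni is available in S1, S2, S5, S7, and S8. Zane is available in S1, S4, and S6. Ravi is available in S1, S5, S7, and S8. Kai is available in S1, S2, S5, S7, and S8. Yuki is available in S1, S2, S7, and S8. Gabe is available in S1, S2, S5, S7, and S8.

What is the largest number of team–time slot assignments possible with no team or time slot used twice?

For example, pair Casey-S4, Lee-S8, Toni-S1, Zane-S6, Ravi-S5, Kai-S7, Yuki-S2.
The set {Lee, Toni, Ravi, Kai, Yuki, Gabe} has only 5 neighbours ({S1, S2, S5, S7, S8}), so by Hall's theorem at most 7 of the 8 teams can be matched.

7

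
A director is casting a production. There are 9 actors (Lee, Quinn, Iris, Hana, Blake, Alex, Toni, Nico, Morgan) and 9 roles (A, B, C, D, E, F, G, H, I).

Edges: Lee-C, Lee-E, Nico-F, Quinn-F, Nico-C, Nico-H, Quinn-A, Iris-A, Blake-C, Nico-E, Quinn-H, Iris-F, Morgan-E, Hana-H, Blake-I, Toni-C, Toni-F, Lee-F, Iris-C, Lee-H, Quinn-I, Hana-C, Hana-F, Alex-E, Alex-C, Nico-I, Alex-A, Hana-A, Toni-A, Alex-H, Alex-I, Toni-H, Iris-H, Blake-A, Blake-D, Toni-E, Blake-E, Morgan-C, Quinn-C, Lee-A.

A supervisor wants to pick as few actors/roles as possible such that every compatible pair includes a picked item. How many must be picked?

A maximum matching has 7 edges (e.g. Lee–H, Quinn–I, Iris–C, Hana–F, Blake–D, Alex–E, Toni–A).
By König's theorem the minimum vertex cover has the same size. One such cover is {Blake, A, C, E, F, H, I}.

7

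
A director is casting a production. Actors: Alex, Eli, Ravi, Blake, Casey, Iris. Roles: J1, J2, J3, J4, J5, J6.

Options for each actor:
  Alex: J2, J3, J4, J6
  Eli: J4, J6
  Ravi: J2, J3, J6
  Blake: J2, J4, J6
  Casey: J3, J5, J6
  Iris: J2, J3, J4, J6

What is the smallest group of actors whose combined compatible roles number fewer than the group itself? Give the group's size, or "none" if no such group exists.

Take S = {Alex, Eli, Ravi, Blake, Iris}. Its neighbourhood is {J2, J3, J4, J6}, so |N(S)| = 4 < |S| = 5.
Every subset of size less than 5 has at least as many neighbours as members, so 5 is the minimum.

5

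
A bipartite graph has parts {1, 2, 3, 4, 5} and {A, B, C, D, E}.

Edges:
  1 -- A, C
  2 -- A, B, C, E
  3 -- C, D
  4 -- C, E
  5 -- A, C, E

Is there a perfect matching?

Yes

A valid assignment of size 5: 1–A, 2–B, 3–D, 4–C, 5–E.
Every left vertex is matched, so this is a perfect matching.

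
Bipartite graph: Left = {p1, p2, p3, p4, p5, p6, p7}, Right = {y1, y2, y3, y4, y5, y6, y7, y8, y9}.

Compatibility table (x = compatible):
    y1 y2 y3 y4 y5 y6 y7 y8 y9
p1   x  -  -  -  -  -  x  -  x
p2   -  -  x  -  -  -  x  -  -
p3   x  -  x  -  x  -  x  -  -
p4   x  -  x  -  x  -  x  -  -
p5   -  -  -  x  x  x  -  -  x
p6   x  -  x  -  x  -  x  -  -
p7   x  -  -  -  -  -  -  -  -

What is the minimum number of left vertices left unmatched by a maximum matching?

A valid assignment of size 6: p1-y9, p2-y7, p3-y5, p4-y1, p5-y4, p6-y3.
The set {p2, p3, p4, p6, p7} has only 4 neighbours ({y1, y3, y5, y7}), so by Hall's theorem at most 6 of the 7 left vertices can be matched.
That matches 6 of the 7, leaving 1 unmatched; no matching can do better.

1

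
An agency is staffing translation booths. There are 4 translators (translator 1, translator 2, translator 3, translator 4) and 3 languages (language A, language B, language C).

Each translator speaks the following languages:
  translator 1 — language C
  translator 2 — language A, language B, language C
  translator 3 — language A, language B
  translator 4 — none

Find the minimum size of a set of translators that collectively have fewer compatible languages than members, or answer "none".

1

Take S = {translator 4}. Its neighbourhood is {}, so |N(S)| = 0 < |S| = 1.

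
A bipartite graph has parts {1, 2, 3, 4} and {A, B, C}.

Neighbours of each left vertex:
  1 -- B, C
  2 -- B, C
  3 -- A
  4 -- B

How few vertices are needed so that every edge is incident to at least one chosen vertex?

3

The 3 edges 1–C, 2–B, 3–A form a matching, so any vertex cover needs at least 3 vertices (one per matched edge).
Conversely {3, B, C} meets every edge and has exactly 3 vertices, so 3 is optimal.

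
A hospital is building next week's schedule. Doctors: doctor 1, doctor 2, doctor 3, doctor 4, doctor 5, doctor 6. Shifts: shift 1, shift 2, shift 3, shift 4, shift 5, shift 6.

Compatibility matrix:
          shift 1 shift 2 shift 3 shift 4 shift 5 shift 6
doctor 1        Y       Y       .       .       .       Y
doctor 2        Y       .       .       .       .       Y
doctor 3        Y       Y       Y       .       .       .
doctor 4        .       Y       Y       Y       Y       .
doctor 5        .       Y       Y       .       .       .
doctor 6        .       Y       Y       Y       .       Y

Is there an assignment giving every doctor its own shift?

Yes

For example, pair doctor 1→shift 6, doctor 2→shift 1, doctor 3→shift 2, doctor 4→shift 5, doctor 5→shift 3, doctor 6→shift 4.
All 6 doctors are covered.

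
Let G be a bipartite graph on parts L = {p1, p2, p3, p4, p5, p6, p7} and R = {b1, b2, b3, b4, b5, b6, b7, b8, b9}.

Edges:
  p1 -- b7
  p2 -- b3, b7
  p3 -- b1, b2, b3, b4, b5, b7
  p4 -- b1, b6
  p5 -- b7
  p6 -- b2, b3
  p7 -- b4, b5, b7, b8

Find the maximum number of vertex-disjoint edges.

6

A valid assignment of size 6: p1→b7, p2→b3, p3→b1, p4→b6, p6→b2, p7→b5.
The set {p1, p5} has only 1 neighbour ({b7}), so by Hall's theorem at most 6 of the 7 left vertices can be matched.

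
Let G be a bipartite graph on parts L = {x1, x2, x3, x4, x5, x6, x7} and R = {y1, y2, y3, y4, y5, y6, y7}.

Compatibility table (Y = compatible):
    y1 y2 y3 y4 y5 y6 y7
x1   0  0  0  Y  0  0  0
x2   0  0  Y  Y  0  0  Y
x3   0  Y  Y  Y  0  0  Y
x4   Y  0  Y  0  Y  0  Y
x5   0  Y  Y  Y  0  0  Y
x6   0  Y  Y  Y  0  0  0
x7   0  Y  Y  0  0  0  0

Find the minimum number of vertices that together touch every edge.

A maximum matching has 5 edges (e.g. x1–y4, x2–y7, x3–y2, x4–y1, x5–y3).
By König's theorem the minimum vertex cover has the same size. One such cover is {x4, y2, y3, y4, y7}.

5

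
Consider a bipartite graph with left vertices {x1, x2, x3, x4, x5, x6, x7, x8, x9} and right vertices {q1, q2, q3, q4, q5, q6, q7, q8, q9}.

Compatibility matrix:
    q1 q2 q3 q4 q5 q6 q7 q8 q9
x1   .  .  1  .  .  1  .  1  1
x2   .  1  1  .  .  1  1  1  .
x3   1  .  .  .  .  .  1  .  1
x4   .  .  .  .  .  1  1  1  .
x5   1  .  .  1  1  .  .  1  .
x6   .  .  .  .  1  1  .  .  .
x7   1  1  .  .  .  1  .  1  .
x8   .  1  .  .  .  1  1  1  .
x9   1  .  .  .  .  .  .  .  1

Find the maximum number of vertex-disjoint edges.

9

For example, pair x1→q8, x2→q3, x3→q1, x4→q7, x5→q4, x6→q5, x7→q6, x8→q2, x9→q9.
All 9 left vertices are matched, so no larger matching exists.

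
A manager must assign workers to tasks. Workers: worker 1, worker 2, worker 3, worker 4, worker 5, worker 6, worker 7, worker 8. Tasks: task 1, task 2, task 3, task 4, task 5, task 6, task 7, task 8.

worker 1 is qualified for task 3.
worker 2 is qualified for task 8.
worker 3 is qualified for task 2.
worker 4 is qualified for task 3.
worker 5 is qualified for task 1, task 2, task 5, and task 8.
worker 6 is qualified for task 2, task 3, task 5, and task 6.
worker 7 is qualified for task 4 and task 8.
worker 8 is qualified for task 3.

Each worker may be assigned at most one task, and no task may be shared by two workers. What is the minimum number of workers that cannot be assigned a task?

2

A valid assignment of size 6: worker 1-task 3, worker 2-task 8, worker 3-task 2, worker 5-task 1, worker 6-task 6, worker 7-task 4.
The set {worker 1, worker 4, worker 8} has only 1 neighbour ({task 3}), so by Hall's theorem at most 6 of the 8 workers can be matched.
That matches 6 of the 8, leaving 2 unmatched; no matching can do better.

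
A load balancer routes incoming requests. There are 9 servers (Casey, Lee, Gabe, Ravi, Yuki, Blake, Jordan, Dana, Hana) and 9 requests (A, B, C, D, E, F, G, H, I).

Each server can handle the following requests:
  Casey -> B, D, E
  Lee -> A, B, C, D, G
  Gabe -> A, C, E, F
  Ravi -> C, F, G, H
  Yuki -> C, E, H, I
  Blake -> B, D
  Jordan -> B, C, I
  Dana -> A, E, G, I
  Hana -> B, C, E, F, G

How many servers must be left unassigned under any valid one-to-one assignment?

A valid assignment of size 9: Casey–B, Lee–A, Gabe–E, Ravi–F, Yuki–H, Blake–D, Jordan–C, Dana–I, Hana–G.
This saturates every server, so 9 is the maximum.
That matches 9 of the 9, leaving 0 unmatched; no matching can do better.

0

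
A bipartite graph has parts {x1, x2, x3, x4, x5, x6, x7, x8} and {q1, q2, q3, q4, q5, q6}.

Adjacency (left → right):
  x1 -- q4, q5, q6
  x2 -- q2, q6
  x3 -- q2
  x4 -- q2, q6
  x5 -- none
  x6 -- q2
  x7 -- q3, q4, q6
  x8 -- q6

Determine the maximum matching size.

A valid assignment of size 4: x1-q5, x2-q6, x3-q2, x7-q4.
The set {x2, x3, x4, x5, x6, x8} has only 2 neighbours ({q2, q6}), so by Hall's theorem at most 4 of the 8 left vertices can be matched.

4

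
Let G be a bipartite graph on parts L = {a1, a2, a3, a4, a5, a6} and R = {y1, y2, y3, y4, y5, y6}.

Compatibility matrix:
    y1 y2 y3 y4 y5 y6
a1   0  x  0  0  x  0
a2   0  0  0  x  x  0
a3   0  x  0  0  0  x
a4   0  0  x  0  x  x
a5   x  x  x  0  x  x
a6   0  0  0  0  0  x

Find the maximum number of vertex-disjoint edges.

6

A valid assignment of size 6: a1-y5, a2-y4, a3-y2, a4-y3, a5-y1, a6-y6.
This saturates every left vertex, so 6 is the maximum.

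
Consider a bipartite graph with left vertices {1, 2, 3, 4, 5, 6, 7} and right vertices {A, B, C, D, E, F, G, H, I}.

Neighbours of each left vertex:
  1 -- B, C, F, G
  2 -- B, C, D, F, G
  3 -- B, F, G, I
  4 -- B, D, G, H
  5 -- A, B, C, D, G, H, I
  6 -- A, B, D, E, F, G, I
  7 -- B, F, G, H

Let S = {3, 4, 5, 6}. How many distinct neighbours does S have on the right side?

9

The union of neighbours of {3, 4, 5, 6} is {A, B, C, D, E, F, G, H, I}, which has 9 elements.
Since |N(S)| = 9 ≥ |S| = 4, Hall's condition holds for this subset.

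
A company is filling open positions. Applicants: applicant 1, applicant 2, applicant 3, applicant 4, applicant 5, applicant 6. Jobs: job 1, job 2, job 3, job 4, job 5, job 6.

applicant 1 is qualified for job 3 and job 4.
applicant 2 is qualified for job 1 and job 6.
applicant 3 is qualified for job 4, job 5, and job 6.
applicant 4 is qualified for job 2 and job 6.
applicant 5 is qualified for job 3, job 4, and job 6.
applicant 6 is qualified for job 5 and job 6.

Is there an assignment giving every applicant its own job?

Yes

One maximum matching: applicant 1-job 4, applicant 2-job 1, applicant 3-job 5, applicant 4-job 2, applicant 5-job 3, applicant 6-job 6.
All 6 applicants are covered.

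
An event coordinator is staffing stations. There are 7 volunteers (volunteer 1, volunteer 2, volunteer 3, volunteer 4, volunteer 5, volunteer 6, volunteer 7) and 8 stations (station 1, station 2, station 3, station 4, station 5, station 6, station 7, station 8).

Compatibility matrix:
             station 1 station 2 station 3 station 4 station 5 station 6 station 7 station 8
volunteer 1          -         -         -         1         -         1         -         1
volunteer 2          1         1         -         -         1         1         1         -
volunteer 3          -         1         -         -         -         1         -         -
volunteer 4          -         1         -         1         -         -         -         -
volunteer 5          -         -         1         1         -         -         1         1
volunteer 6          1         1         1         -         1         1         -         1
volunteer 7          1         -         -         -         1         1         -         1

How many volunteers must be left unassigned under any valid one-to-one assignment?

0

For example, pair volunteer 1-station 8, volunteer 2-station 7, volunteer 3-station 6, volunteer 4-station 4, volunteer 5-station 3, volunteer 6-station 2, volunteer 7-station 1.
All 7 volunteers are matched, so no larger matching exists.
That matches 7 of the 7, leaving 0 unmatched; no matching can do better.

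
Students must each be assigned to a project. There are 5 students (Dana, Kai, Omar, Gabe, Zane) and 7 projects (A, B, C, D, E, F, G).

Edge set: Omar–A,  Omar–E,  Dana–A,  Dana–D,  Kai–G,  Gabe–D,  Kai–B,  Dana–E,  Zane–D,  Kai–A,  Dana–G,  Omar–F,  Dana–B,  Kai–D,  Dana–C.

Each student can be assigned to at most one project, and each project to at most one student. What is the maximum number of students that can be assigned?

4

A valid assignment of size 4: Dana–G, Kai–B, Omar–E, Gabe–D.
The set {Gabe, Zane} has only 1 neighbour ({D}), so by Hall's theorem at most 4 of the 5 students can be matched.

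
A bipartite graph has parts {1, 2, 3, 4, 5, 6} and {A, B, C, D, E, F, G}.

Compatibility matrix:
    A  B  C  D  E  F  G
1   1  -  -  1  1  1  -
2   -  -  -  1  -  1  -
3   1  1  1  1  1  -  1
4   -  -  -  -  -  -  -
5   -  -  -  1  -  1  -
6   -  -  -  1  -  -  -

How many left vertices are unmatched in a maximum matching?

2

A valid assignment of size 4: 1-E, 2-D, 3-G, 5-F.
The set {2, 4, 5, 6} has only 2 neighbours ({D, F}), so by Hall's theorem at most 4 of the 6 left vertices can be matched.
That matches 4 of the 6, leaving 2 unmatched; no matching can do better.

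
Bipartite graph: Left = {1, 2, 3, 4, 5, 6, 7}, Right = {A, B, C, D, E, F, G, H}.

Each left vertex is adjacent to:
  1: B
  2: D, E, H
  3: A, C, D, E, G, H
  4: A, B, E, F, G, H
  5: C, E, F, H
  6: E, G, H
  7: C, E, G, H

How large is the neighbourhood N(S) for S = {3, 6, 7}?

6

The union of neighbours of {3, 6, 7} is {A, C, D, E, G, H}, which has 6 elements.
Since |N(S)| = 6 ≥ |S| = 3, Hall's condition holds for this subset.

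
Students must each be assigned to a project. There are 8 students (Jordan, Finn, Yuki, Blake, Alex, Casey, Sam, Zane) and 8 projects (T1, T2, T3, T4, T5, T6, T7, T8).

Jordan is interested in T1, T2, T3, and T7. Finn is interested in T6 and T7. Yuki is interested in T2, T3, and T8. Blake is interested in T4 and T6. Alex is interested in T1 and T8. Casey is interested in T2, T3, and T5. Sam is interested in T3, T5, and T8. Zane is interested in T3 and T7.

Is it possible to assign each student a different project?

Yes

For example, pair Jordan-T2, Finn-T6, Yuki-T8, Blake-T4, Alex-T1, Casey-T3, Sam-T5, Zane-T7.
All 8 students are covered.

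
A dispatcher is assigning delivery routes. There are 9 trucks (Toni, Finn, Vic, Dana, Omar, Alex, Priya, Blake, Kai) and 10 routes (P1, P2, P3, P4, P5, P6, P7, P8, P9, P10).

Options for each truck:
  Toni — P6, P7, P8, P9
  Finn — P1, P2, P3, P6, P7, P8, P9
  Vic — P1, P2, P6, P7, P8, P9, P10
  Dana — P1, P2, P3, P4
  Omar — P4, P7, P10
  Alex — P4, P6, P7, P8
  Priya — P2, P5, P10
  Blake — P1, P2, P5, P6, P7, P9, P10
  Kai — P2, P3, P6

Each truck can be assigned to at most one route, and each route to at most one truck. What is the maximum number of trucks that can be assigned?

One maximum matching: Toni-P9, Finn-P3, Vic-P2, Dana-P4, Omar-P10, Alex-P7, Priya-P5, Blake-P1, Kai-P6.
This saturates every truck, so 9 is the maximum.

9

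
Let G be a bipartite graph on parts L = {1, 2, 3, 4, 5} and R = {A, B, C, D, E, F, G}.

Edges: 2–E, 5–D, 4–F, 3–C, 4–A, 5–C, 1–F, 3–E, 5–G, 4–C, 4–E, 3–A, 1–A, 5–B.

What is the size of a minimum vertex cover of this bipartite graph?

A maximum matching has 5 edges (e.g. 1–F, 2–E, 3–A, 4–C, 5–B).
By König's theorem the minimum vertex cover has the same size. One such cover is {1, 2, 3, 4, 5}.

5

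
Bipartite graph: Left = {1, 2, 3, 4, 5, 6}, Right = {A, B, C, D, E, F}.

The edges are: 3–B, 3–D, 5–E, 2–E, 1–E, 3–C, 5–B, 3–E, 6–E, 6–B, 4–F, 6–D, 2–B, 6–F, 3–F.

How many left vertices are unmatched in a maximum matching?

1

For example, pair 1-E, 2-B, 3-C, 4-F, 6-D.
The set {1, 2, 5} has only 2 neighbours ({B, E}), so by Hall's theorem at most 5 of the 6 left vertices can be matched.
That matches 5 of the 6, leaving 1 unmatched; no matching can do better.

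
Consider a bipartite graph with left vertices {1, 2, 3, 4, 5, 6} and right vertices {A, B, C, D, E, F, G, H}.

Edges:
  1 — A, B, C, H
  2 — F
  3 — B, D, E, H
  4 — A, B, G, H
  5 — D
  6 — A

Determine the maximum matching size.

One maximum matching: 1→C, 2→F, 3→E, 4→B, 5→D, 6→A.
This saturates every left vertex, so 6 is the maximum.

6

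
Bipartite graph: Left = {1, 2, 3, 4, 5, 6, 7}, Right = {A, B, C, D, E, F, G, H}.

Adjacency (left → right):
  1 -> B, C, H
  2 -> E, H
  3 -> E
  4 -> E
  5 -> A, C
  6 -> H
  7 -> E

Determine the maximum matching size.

A valid assignment of size 4: 1→B, 2→H, 3→E, 5→C.
The set {2, 3, 4, 6, 7} has only 2 neighbours ({E, H}), so by Hall's theorem at most 4 of the 7 left vertices can be matched.

4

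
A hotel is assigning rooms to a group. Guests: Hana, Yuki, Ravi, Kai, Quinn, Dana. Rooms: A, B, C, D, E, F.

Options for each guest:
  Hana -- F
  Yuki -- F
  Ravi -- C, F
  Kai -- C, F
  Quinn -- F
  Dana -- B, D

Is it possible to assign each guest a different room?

The set {Hana, Yuki, Ravi, Kai, Quinn} has only 2 neighbours ({C, F}), so by Hall's theorem at most 3 of the 6 guests can be matched.
Hence no matching covers every guest.

No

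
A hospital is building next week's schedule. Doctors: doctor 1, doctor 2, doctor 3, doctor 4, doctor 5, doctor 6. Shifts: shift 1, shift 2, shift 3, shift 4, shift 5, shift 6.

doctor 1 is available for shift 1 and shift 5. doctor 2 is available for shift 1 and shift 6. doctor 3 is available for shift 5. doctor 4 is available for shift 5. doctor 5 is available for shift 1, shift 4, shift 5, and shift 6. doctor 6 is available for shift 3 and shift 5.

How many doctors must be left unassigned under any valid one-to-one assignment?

One maximum matching: doctor 1→shift 1, doctor 2→shift 6, doctor 3→shift 5, doctor 5→shift 4, doctor 6→shift 3.
The set {doctor 3, doctor 4} has only 1 neighbour ({shift 5}), so by Hall's theorem at most 5 of the 6 doctors can be matched.
That matches 5 of the 6, leaving 1 unmatched; no matching can do better.

1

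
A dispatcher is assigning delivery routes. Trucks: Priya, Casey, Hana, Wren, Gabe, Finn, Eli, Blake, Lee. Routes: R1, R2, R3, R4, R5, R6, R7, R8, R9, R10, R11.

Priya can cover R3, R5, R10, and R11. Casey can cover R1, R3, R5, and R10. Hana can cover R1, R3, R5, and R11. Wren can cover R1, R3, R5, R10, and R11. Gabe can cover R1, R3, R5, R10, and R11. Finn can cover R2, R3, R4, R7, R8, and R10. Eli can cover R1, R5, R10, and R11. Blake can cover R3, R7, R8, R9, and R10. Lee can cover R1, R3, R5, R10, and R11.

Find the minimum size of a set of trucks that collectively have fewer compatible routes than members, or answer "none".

6

Take S = {Priya, Casey, Hana, Wren, Gabe, Eli}. Its neighbourhood is {R1, R3, R5, R10, R11}, so |N(S)| = 5 < |S| = 6.
Every subset of size less than 6 has at least as many neighbours as members, so 6 is the minimum.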